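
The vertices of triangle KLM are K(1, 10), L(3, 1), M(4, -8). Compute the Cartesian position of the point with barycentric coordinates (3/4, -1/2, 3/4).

N = (3/4)·K + (-1/2)·L + (3/4)·M.
x-coordinate: (3/4)·1 + (-1/2)·3 + (3/4)·4 = 9/4.
y-coordinate: (3/4)·10 + (-1/2)·1 + (3/4)·(-8) = 1.

(9/4, 1)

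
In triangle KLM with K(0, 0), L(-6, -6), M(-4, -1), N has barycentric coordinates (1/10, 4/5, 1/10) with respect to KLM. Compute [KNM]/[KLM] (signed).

4/5

The signed ratio [KNM]/[KLM] equals the barycentric coordinate of N at vertex L, which is 4/5.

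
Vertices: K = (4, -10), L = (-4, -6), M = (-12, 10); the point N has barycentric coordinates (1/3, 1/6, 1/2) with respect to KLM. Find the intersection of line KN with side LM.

Line KN meets LM where the K-coordinate vanishes; zeroing N's K-weight and renormalizing leaves L, M-weights 1/6 : 1/2 → (1/4, 3/4).
So J = (1/4)·L + (3/4)·M = (-10, 6).

(-10, 6)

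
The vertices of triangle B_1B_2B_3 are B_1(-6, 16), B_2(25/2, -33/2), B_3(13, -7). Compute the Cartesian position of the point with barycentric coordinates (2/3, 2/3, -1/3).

M = (2/3)·B_1 + (2/3)·B_2 + (-1/3)·B_3.
x-coordinate: (2/3)·(-6) + (2/3)·(25/2) + (-1/3)·13 = 0.
y-coordinate: (2/3)·16 + (2/3)·(-33/2) + (-1/3)·(-7) = 2.

(0, 2)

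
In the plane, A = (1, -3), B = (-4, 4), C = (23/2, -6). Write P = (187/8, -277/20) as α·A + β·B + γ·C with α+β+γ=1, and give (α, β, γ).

(1/20, -4/5, 7/4)

Signed area of the reference triangle: [ABC] = ½·(1·(4−(-6)) + (-4)·(-6−(-3)) + (23/2)·(-3−4)) = ½·(10 + 12 − 161/2) = -117/4.
[PBC] = ½·((187/8)·(4−(-6)) + (-4)·(-6−(-277/20)) + (23/2)·(-277/20−4)) = ½·(935/4 − 157/5 − 8211/40) = -117/80, so the A-coordinate is (-117/80)/(-117/4) = 1/20.
[APC] = ½·(1·(-277/20−(-6)) + (187/8)·(-6−(-3)) + (23/2)·(-3−(-277/20))) = ½·(-157/20 − 561/8 + 4991/40) = 117/5, so the B-coordinate is -4/5.
[ABP] = ½·(1·(4−(-277/20)) + (-4)·(-277/20−(-3)) + (187/8)·(-3−4)) = ½·(357/20 + 217/5 − 1309/8) = -819/16, so the C-coordinate is 7/4.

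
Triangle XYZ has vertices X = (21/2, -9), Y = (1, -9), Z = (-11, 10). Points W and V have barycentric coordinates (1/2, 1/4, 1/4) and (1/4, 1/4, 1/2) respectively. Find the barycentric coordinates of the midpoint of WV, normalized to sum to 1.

Since both coordinate triples sum to 1, the midpoint's barycentrics are the componentwise average.
(1/2+1/4)/2 = 3/8; similarly 1/4 and 3/8.

(3/8, 1/4, 3/8)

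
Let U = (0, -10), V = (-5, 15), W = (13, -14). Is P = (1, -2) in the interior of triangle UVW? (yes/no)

yes

Barycentric coordinates of P: (132/305, 108/305, 13/61).
The three coordinates are positive, positive, positive; a point is interior exactly when all three are positive.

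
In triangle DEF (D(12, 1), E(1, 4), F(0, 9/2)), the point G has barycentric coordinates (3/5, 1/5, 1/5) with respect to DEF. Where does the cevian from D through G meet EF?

Line DG meets EF where the D-coordinate vanishes; zeroing G's D-weight and renormalizing leaves E, F-weights 1/5 : 1/5 → (1/2, 1/2).
So H = (1/2)·E + (1/2)·F = (1/2, 17/4).

(1/2, 17/4)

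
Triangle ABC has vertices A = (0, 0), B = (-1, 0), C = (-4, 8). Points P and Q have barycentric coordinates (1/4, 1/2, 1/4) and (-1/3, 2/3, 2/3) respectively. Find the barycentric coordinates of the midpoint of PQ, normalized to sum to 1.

Since both coordinate triples sum to 1, the midpoint's barycentrics are the componentwise average.
(1/4+-1/3)/2 = -1/24; similarly 7/12 and 11/24.

(-1/24, 7/12, 11/24)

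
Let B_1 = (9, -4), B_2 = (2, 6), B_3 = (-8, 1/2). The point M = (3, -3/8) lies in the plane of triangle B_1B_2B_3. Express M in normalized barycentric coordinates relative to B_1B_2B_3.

(1/2, 1/4, 1/4)

Signed area of the reference triangle: [B_1B_2B_3] = ½·(9·(6−(1/2)) + 2·(1/2−(-4)) + (-8)·(-4−6)) = ½·(99/2 + 9 + 80) = 277/4.
[MB_2B_3] = ½·(3·(6−(1/2)) + 2·(1/2−(-3/8)) + (-8)·(-3/8−6)) = ½·(33/2 + 7/4 + 51) = 277/8, so the B_1-coordinate is (277/8)/(277/4) = 1/2.
[B_1MB_3] = ½·(9·(-3/8−(1/2)) + 3·(1/2−(-4)) + (-8)·(-4−(-3/8))) = ½·(-63/8 + 27/2 + 29) = 277/16, so the B_2-coordinate is 1/4.
[B_1B_2M] = ½·(9·(6−(-3/8)) + 2·(-3/8−(-4)) + 3·(-4−6)) = ½·(459/8 + 29/4 − 30) = 277/16, so the B_3-coordinate is 1/4.
Check: 1/2 + 1/4 + 1/4 = 1.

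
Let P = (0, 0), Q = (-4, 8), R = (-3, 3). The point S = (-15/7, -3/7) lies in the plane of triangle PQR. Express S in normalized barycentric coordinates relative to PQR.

(1/14, -9/14, 11/7)

Signed area of the reference triangle: [PQR] = ½·(0·(8−3) + (-4)·(3−0) + (-3)·(0−8)) = ½·(0 − 12 + 24) = 6.
[SQR] = ½·((-15/7)·(8−3) + (-4)·(3−(-3/7)) + (-3)·(-3/7−8)) = ½·(-75/7 − 96/7 + 177/7) = 3/7, so the P-coordinate is (3/7)/6 = 1/14.
[PSR] = ½·(0·(-3/7−3) + (-15/7)·(3−0) + (-3)·(0−(-3/7))) = ½·(0 − 45/7 − 9/7) = -27/7, so the Q-coordinate is -9/14.
[PQS] = ½·(0·(8−(-3/7)) + (-4)·(-3/7−0) + (-15/7)·(0−8)) = ½·(0 + 12/7 + 120/7) = 66/7, so the R-coordinate is 11/7.
Check: 1/14 − 9/14 + 11/7 = 1.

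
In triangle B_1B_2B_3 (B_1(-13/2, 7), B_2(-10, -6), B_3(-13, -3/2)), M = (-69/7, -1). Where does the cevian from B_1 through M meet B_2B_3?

Barycentric coordinates of M with respect to B_1B_2B_3: (2/7, 3/7, 2/7).
On side B_2B_3 the B_1-coordinate is zero; dropping M's B_1-weight 2/7 and renormalizing the remaining 3/7 : 2/7 gives weights 3/5, 2/5 on B_2, B_3.
N = (3/5)·(-10, -6) + (2/5)·(-13, -3/2) = (-56/5, -21/5).

(-56/5, -21/5)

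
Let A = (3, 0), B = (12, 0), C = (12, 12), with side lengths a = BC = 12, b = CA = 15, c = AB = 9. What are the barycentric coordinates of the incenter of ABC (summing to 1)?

(1/3, 5/12, 1/4)

The incenter has barycentric coordinates proportional to the opposite side lengths: (12 : 15 : 9).
Normalizing by 12+15+9 = 36 gives (1/3, 5/12, 1/4).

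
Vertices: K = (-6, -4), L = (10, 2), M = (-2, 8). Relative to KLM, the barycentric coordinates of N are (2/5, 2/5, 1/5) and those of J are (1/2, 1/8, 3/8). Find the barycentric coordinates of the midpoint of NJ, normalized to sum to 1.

Since both coordinate triples sum to 1, the midpoint's barycentrics are the componentwise average.
(2/5+1/2)/2 = 9/20; similarly 21/80 and 23/80.

(9/20, 21/80, 23/80)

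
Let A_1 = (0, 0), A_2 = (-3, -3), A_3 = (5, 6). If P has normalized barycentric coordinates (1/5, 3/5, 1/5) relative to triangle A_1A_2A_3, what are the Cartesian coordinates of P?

P = (1/5)·A_1 + (3/5)·A_2 + (1/5)·A_3.
x-coordinate: (1/5)·0 + (3/5)·(-3) + (1/5)·5 = -4/5.
y-coordinate: (1/5)·0 + (3/5)·(-3) + (1/5)·6 = -3/5.

(-4/5, -3/5)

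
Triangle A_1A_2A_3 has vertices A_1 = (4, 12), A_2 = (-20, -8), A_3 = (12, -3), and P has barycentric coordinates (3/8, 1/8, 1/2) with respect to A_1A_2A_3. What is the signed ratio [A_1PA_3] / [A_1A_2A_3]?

1/8

The signed ratio [A_1PA_3]/[A_1A_2A_3] equals the barycentric coordinate of P at vertex A_2, which is 1/8.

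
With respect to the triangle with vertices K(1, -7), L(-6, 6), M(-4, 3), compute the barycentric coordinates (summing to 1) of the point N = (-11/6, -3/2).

Signed area of the reference triangle: [KLM] = ½·(1·(6−3) + (-6)·(3−(-7)) + (-4)·(-7−6)) = ½·(3 − 60 + 52) = -5/2.
[NLM] = ½·((-11/6)·(6−3) + (-6)·(3−(-3/2)) + (-4)·(-3/2−6)) = ½·(-11/2 − 27 + 30) = -5/4, so the K-coordinate is (-5/4)/(-5/2) = 1/2.
[KNM] = ½·(1·(-3/2−3) + (-11/6)·(3−(-7)) + (-4)·(-7−(-3/2))) = ½·(-9/2 − 55/3 + 22) = -5/12, so the L-coordinate is 1/6.
[KLN] = ½·(1·(6−(-3/2)) + (-6)·(-3/2−(-7)) + (-11/6)·(-7−6)) = ½·(15/2 − 33 + 143/6) = -5/6, so the M-coordinate is 1/3.
Check: 1/2 + 1/6 + 1/3 = 1.

(1/2, 1/6, 1/3)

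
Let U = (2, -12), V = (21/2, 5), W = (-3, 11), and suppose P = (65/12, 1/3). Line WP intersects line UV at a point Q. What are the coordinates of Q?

Barycentric coordinates of P with respect to UVW: (1/3, 1/2, 1/6).
On side UV the W-coordinate is zero; dropping P's W-weight 1/6 and renormalizing the remaining 1/3 : 1/2 gives weights 2/5, 3/5 on U, V.
Q = (2/5)·(2, -12) + (3/5)·(21/2, 5) = (71/10, -9/5).

(71/10, -9/5)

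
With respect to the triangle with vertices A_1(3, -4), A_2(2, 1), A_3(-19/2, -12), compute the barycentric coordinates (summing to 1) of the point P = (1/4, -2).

(1/6, 2/3, 1/6)

Signed area of the reference triangle: [A_1A_2A_3] = ½·(3·(1−(-12)) + 2·(-12−(-4)) + (-19/2)·(-4−1)) = ½·(39 − 16 + 95/2) = 141/4.
[PA_2A_3] = ½·((1/4)·(1−(-12)) + 2·(-12−(-2)) + (-19/2)·(-2−1)) = ½·(13/4 − 20 + 57/2) = 47/8, so the A_1-coordinate is (47/8)/(141/4) = 1/6.
[A_1PA_3] = ½·(3·(-2−(-12)) + (1/4)·(-12−(-4)) + (-19/2)·(-4−(-2))) = ½·(30 − 2 + 19) = 47/2, so the A_2-coordinate is 2/3.
[A_1A_2P] = ½·(3·(1−(-2)) + 2·(-2−(-4)) + (1/4)·(-4−1)) = ½·(9 + 4 − 5/4) = 47/8, so the A_3-coordinate is 1/6.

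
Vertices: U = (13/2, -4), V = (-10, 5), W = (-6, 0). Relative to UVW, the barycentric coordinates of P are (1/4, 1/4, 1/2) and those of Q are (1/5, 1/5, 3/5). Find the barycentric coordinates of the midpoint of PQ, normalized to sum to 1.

Since both coordinate triples sum to 1, the midpoint's barycentrics are the componentwise average.
(1/4+1/5)/2 = 9/40; similarly 9/40 and 11/20.

(9/40, 9/40, 11/20)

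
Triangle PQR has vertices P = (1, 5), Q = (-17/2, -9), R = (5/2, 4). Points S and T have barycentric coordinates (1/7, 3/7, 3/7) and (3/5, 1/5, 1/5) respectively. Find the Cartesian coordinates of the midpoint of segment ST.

Barycentric coordinates of the midpoint are the average: (13/35, 11/35, 11/35).
Converting: (13/35)·P + (11/35)·Q + (11/35)·R = (-53/35, 2/7).

(-53/35, 2/7)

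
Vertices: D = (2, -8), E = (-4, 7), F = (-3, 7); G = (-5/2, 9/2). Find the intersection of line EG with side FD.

Barycentric coordinates of G with respect to DEF: (1/6, 1/3, 1/2).
On side FD the E-coordinate is zero; dropping G's E-weight 1/3 and renormalizing the remaining 1/2 : 1/6 gives weights 3/4, 1/4 on F, D.
H = (3/4)·(-3, 7) + (1/4)·(2, -8) = (-7/4, 13/4).

(-7/4, 13/4)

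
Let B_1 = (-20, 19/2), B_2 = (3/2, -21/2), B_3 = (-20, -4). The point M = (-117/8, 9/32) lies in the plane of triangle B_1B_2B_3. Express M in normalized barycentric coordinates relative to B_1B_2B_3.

(7/16, 1/4, 5/16)

Signed area of the reference triangle: [B_1B_2B_3] = ½·((-20)·(-21/2−(-4)) + (3/2)·(-4−(19/2)) + (-20)·(19/2−(-21/2))) = ½·(130 − 81/4 − 400) = -1161/8.
[MB_2B_3] = ½·((-117/8)·(-21/2−(-4)) + (3/2)·(-4−(9/32)) + (-20)·(9/32−(-21/2))) = ½·(1521/16 − 411/64 − 1725/8) = -8127/128, so the B_1-coordinate is (-8127/128)/(-1161/8) = 7/16.
[B_1MB_3] = ½·((-20)·(9/32−(-4)) + (-117/8)·(-4−(19/2)) + (-20)·(19/2−(9/32))) = ½·(-685/8 + 3159/16 − 1475/8) = -1161/32, so the B_2-coordinate is 1/4.
[B_1B_2M] = ½·((-20)·(-21/2−(9/32)) + (3/2)·(9/32−(19/2)) + (-117/8)·(19/2−(-21/2))) = ½·(1725/8 − 885/64 − 585/2) = -5805/128, so the B_3-coordinate is 5/16.
Check: 7/16 + 1/4 + 5/16 = 1.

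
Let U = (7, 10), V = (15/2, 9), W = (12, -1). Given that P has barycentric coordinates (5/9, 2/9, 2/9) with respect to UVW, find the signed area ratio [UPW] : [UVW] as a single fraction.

2/9

The signed ratio [UPW]/[UVW] equals the barycentric coordinate of P at vertex V, which is 2/9.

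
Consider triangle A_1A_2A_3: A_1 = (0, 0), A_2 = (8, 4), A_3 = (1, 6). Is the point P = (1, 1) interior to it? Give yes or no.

yes

Barycentric coordinates of P: (35/44, 5/44, 1/11).
The three coordinates are positive, positive, positive; a point is interior exactly when all three are positive.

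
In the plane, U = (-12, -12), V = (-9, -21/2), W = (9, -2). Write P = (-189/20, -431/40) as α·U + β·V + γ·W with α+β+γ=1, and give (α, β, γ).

(3/4, 3/20, 1/10)

Signed area of the reference triangle: [UVW] = ½·((-12)·(-21/2−(-2)) + (-9)·(-2−(-12)) + 9·(-12−(-21/2))) = ½·(102 − 90 − 27/2) = -3/4.
[PVW] = ½·((-189/20)·(-21/2−(-2)) + (-9)·(-2−(-431/40)) + 9·(-431/40−(-21/2))) = ½·(3213/40 − 3159/40 − 99/40) = -9/16, so the U-coordinate is (-9/16)/(-3/4) = 3/4.
[UPW] = ½·((-12)·(-431/40−(-2)) + (-189/20)·(-2−(-12)) + 9·(-12−(-431/40))) = ½·(1053/10 − 189/2 − 441/40) = -9/80, so the V-coordinate is 3/20.
[UVP] = ½·((-12)·(-21/2−(-431/40)) + (-9)·(-431/40−(-12)) + (-189/20)·(-12−(-21/2))) = ½·(-33/10 − 441/40 + 567/40) = -3/40, so the W-coordinate is 1/10.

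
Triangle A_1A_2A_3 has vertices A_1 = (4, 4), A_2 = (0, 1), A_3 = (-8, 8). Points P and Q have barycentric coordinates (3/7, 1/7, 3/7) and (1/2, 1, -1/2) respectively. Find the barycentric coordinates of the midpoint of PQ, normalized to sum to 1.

(13/28, 4/7, -1/28)

Since both coordinate triples sum to 1, the midpoint's barycentrics are the componentwise average.
(3/7+1/2)/2 = 13/28; similarly 4/7 and -1/28.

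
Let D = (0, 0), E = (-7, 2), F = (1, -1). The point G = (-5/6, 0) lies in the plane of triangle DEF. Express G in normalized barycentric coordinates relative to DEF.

Signed area of the reference triangle: [DEF] = ½·(0·(2−(-1)) + (-7)·(-1−0) + 1·(0−2)) = ½·(0 + 7 − 2) = 5/2.
[GEF] = ½·((-5/6)·(2−(-1)) + (-7)·(-1−0) + 1·(0−2)) = ½·(-5/2 + 7 − 2) = 5/4, so the D-coordinate is (5/4)/(5/2) = 1/2.
[DGF] = ½·(0·(0−(-1)) + (-5/6)·(-1−0) + 1·(0−0)) = ½·(0 + 5/6 + 0) = 5/12, so the E-coordinate is 1/6.
[DEG] = ½·(0·(2−0) + (-7)·(0−0) + (-5/6)·(0−2)) = ½·(0 + 0 + 5/3) = 5/6, so the F-coordinate is 1/3.
Check: 1/2 + 1/6 + 1/3 = 1.

(1/2, 1/6, 1/3)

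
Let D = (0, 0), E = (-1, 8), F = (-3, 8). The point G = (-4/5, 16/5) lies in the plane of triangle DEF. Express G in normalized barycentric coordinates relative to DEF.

Signed area of the reference triangle: [DEF] = ½·(0·(8−8) + (-1)·(8−0) + (-3)·(0−8)) = ½·(0 − 8 + 24) = 8.
[GEF] = ½·((-4/5)·(8−8) + (-1)·(8−(16/5)) + (-3)·(16/5−8)) = ½·(0 − 24/5 + 72/5) = 24/5, so the D-coordinate is (24/5)/8 = 3/5.
[DGF] = ½·(0·(16/5−8) + (-4/5)·(8−0) + (-3)·(0−(16/5))) = ½·(0 − 32/5 + 48/5) = 8/5, so the E-coordinate is 1/5.
[DEG] = ½·(0·(8−(16/5)) + (-1)·(16/5−0) + (-4/5)·(0−8)) = ½·(0 − 16/5 + 32/5) = 8/5, so the F-coordinate is 1/5.

(3/5, 1/5, 1/5)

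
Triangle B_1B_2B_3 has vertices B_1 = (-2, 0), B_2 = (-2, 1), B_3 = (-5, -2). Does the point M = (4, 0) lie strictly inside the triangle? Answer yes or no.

no

Barycentric coordinates of M: (7, -4, -2).
The three coordinates are positive, negative, negative; a point is interior exactly when all three are positive.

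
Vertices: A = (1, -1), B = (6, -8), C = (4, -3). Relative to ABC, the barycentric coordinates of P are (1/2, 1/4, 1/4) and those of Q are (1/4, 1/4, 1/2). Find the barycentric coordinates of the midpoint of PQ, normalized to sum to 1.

Since both coordinate triples sum to 1, the midpoint's barycentrics are the componentwise average.
(1/2+1/4)/2 = 3/8; similarly 1/4 and 3/8.

(3/8, 1/4, 3/8)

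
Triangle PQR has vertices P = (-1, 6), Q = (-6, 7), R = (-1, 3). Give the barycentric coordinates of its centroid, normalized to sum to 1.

(1/3, 1/3, 1/3)

The centroid is the average of the vertices, so each weight is 1/3.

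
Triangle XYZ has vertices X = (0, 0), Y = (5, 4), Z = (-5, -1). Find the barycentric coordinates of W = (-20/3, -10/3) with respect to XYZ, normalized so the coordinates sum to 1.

(1, -2/3, 2/3)

Signed area of the reference triangle: [XYZ] = ½·(0·(4−(-1)) + 5·(-1−0) + (-5)·(0−4)) = ½·(0 − 5 + 20) = 15/2.
[WYZ] = ½·((-20/3)·(4−(-1)) + 5·(-1−(-10/3)) + (-5)·(-10/3−4)) = ½·(-100/3 + 35/3 + 110/3) = 15/2, so the X-coordinate is (15/2)/(15/2) = 1.
[XWZ] = ½·(0·(-10/3−(-1)) + (-20/3)·(-1−0) + (-5)·(0−(-10/3))) = ½·(0 + 20/3 − 50/3) = -5, so the Y-coordinate is -2/3.
[XYW] = ½·(0·(4−(-10/3)) + 5·(-10/3−0) + (-20/3)·(0−4)) = ½·(0 − 50/3 + 80/3) = 5, so the Z-coordinate is 2/3.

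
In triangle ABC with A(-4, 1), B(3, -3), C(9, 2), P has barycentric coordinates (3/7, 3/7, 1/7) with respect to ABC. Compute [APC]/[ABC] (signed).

The signed ratio [APC]/[ABC] equals the barycentric coordinate of P at vertex B, which is 3/7.

3/7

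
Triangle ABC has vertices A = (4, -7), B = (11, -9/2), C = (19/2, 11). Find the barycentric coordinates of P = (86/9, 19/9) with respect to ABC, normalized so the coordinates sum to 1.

Signed area of the reference triangle: [ABC] = ½·(4·(-9/2−11) + 11·(11−(-7)) + (19/2)·(-7−(-9/2))) = ½·(-62 + 198 − 95/4) = 449/8.
[PBC] = ½·((86/9)·(-9/2−11) + 11·(11−(19/9)) + (19/2)·(19/9−(-9/2))) = ½·(-1333/9 + 880/9 + 2261/36) = 449/72, so the A-coordinate is (449/72)/(449/8) = 1/9.
[APC] = ½·(4·(19/9−11) + (86/9)·(11−(-7)) + (19/2)·(-7−(19/9))) = ½·(-320/9 + 172 − 779/9) = 449/18, so the B-coordinate is 4/9.
[ABP] = ½·(4·(-9/2−(19/9)) + 11·(19/9−(-7)) + (86/9)·(-7−(-9/2))) = ½·(-238/9 + 902/9 − 215/9) = 449/18, so the C-coordinate is 4/9.
Check: 1/9 + 4/9 + 4/9 = 1.

(1/9, 4/9, 4/9)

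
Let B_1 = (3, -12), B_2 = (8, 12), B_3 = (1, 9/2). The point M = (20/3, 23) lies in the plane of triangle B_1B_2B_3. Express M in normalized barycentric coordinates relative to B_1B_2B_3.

(-2/3, 1, 2/3)

Signed area of the reference triangle: [B_1B_2B_3] = ½·(3·(12−(9/2)) + 8·(9/2−(-12)) + 1·(-12−12)) = ½·(45/2 + 132 − 24) = 261/4.
[MB_2B_3] = ½·((20/3)·(12−(9/2)) + 8·(9/2−23) + 1·(23−12)) = ½·(50 − 148 + 11) = -87/2, so the B_1-coordinate is (-87/2)/(261/4) = -2/3.
[B_1MB_3] = ½·(3·(23−(9/2)) + (20/3)·(9/2−(-12)) + 1·(-12−23)) = ½·(111/2 + 110 − 35) = 261/4, so the B_2-coordinate is 1.
[B_1B_2M] = ½·(3·(12−23) + 8·(23−(-12)) + (20/3)·(-12−12)) = ½·(-33 + 280 − 160) = 87/2, so the B_3-coordinate is 2/3.
Check: -2/3 + 1 + 2/3 = 1.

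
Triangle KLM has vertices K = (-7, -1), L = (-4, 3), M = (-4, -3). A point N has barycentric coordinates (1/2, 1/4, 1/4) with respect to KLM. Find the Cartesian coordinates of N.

(-11/2, -1/2)

N = (1/2)·K + (1/4)·L + (1/4)·M.
x-coordinate: (1/2)·(-7) + (1/4)·(-4) + (1/4)·(-4) = -11/2.
y-coordinate: (1/2)·(-1) + (1/4)·3 + (1/4)·(-3) = -1/2.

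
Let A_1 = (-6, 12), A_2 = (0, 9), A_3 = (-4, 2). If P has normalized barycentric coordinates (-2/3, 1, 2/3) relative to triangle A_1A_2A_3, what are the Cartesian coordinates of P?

P = (-2/3)·A_1 + 1·A_2 + (2/3)·A_3.
x-coordinate: (-2/3)·(-6) + 1·0 + (2/3)·(-4) = 4/3.
y-coordinate: (-2/3)·12 + 1·9 + (2/3)·2 = 7/3.

(4/3, 7/3)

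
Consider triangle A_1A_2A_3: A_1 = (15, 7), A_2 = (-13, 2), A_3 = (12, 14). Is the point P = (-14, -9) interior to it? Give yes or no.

no

Barycentric coordinates of P: (263/211, 251/211, -303/211).
The three coordinates are positive, positive, negative; a point is interior exactly when all three are positive.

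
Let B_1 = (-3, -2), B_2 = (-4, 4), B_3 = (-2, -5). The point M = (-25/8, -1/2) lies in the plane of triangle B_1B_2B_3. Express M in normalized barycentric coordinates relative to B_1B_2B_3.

(3/8, 3/8, 1/4)

Signed area of the reference triangle: [B_1B_2B_3] = ½·((-3)·(4−(-5)) + (-4)·(-5−(-2)) + (-2)·(-2−4)) = ½·(-27 + 12 + 12) = -3/2.
[MB_2B_3] = ½·((-25/8)·(4−(-5)) + (-4)·(-5−(-1/2)) + (-2)·(-1/2−4)) = ½·(-225/8 + 18 + 9) = -9/16, so the B_1-coordinate is (-9/16)/(-3/2) = 3/8.
[B_1MB_3] = ½·((-3)·(-1/2−(-5)) + (-25/8)·(-5−(-2)) + (-2)·(-2−(-1/2))) = ½·(-27/2 + 75/8 + 3) = -9/16, so the B_2-coordinate is 3/8.
[B_1B_2M] = ½·((-3)·(4−(-1/2)) + (-4)·(-1/2−(-2)) + (-25/8)·(-2−4)) = ½·(-27/2 − 6 + 75/4) = -3/8, so the B_3-coordinate is 1/4.
Check: 3/8 + 3/8 + 1/4 = 1.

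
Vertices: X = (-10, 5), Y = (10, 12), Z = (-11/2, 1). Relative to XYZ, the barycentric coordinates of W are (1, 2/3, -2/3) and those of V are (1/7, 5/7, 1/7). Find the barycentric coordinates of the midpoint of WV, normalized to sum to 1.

Since both coordinate triples sum to 1, the midpoint's barycentrics are the componentwise average.
(1+1/7)/2 = 4/7; similarly 29/42 and -11/42.

(4/7, 29/42, -11/42)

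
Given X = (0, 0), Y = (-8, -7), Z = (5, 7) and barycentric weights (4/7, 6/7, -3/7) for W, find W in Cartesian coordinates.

W = (4/7)·X + (6/7)·Y + (-3/7)·Z.
x-coordinate: (4/7)·0 + (6/7)·(-8) + (-3/7)·5 = -9.
y-coordinate: (4/7)·0 + (6/7)·(-7) + (-3/7)·7 = -9.

(-9, -9)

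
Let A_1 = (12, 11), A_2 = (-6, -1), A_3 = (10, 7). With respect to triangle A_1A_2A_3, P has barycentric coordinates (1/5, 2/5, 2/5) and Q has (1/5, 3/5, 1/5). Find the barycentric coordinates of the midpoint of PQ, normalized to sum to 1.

Since both coordinate triples sum to 1, the midpoint's barycentrics are the componentwise average.
(1/5+1/5)/2 = 1/5; similarly 1/2 and 3/10.

(1/5, 1/2, 3/10)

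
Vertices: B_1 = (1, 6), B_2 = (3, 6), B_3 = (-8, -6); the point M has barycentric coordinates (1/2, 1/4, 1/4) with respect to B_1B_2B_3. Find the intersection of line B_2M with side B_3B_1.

(-2, 2)

Line B_2M meets B_3B_1 where the B_2-coordinate vanishes; zeroing M's B_2-weight and renormalizing leaves B_3, B_1-weights 1/4 : 1/2 → (1/3, 2/3).
So N = (1/3)·B_3 + (2/3)·B_1 = (-2, 2).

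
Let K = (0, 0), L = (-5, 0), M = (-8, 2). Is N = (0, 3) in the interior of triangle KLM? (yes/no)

Barycentric coordinates of N: (19/10, -12/5, 3/2).
The three coordinates are positive, negative, positive; a point is interior exactly when all three are positive.

no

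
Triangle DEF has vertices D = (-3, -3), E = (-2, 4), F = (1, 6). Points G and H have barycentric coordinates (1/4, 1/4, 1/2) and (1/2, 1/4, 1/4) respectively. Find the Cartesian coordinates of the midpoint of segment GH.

(-5/4, 17/8)

Barycentric coordinates of the midpoint are the average: (3/8, 1/4, 3/8).
Converting: (3/8)·D + (1/4)·E + (3/8)·F = (-5/4, 17/8).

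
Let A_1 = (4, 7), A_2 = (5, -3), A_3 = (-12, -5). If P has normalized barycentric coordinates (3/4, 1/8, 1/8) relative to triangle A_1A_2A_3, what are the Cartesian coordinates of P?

P = (3/4)·A_1 + (1/8)·A_2 + (1/8)·A_3.
x-coordinate: (3/4)·4 + (1/8)·5 + (1/8)·(-12) = 17/8.
y-coordinate: (3/4)·7 + (1/8)·(-3) + (1/8)·(-5) = 17/4.

(17/8, 17/4)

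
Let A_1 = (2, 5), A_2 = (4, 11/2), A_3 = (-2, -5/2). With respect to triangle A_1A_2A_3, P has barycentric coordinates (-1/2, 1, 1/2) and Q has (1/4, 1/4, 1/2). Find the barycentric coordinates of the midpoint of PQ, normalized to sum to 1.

(-1/8, 5/8, 1/2)

Since both coordinate triples sum to 1, the midpoint's barycentrics are the componentwise average.
(-1/2+1/4)/2 = -1/8; similarly 5/8 and 1/2.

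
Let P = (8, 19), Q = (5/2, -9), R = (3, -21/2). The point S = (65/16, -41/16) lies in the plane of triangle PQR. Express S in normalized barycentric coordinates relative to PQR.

Signed area of the reference triangle: [PQR] = ½·(8·(-9−(-21/2)) + (5/2)·(-21/2−19) + 3·(19−(-9))) = ½·(12 − 295/4 + 84) = 89/8.
[SQR] = ½·((65/16)·(-9−(-21/2)) + (5/2)·(-21/2−(-41/16)) + 3·(-41/16−(-9))) = ½·(195/32 − 635/32 + 309/16) = 89/32, so the P-coordinate is (89/32)/(89/8) = 1/4.
[PSR] = ½·(8·(-41/16−(-21/2)) + (65/16)·(-21/2−19) + 3·(19−(-41/16))) = ½·(127/2 − 3835/32 + 1035/16) = 267/64, so the Q-coordinate is 3/8.
[PQS] = ½·(8·(-9−(-41/16)) + (5/2)·(-41/16−19) + (65/16)·(19−(-9))) = ½·(-103/2 − 1725/32 + 455/4) = 267/64, so the R-coordinate is 3/8.

(1/4, 3/8, 3/8)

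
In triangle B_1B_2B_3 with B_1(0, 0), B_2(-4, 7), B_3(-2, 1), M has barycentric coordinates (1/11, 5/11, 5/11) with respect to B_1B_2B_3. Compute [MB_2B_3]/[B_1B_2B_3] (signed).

The signed ratio [MB_2B_3]/[B_1B_2B_3] equals the barycentric coordinate of M at vertex B_1, which is 1/11.

1/11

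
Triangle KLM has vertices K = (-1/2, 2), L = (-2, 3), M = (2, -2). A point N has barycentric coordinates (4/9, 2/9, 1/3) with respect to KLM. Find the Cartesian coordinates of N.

(0, 8/9)

N = (4/9)·K + (2/9)·L + (1/3)·M.
x-coordinate: (4/9)·(-1/2) + (2/9)·(-2) + (1/3)·2 = 0.
y-coordinate: (4/9)·2 + (2/9)·3 + (1/3)·(-2) = 8/9.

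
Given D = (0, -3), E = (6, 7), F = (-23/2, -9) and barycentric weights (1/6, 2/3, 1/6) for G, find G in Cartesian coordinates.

(25/12, 8/3)

G = (1/6)·D + (2/3)·E + (1/6)·F.
x-coordinate: (1/6)·0 + (2/3)·6 + (1/6)·(-23/2) = 25/12.
y-coordinate: (1/6)·(-3) + (2/3)·7 + (1/6)·(-9) = 8/3.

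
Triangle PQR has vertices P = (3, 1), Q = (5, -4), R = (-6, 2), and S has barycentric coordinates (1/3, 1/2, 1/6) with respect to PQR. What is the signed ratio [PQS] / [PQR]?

The signed ratio [PQS]/[PQR] equals the barycentric coordinate of S at vertex R, which is 1/6.

1/6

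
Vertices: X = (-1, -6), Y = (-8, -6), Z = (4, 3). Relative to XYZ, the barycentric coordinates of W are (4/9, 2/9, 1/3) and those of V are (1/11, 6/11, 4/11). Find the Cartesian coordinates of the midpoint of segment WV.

(-35/18, -63/22)

Barycentric coordinates of the midpoint are the average: (53/198, 38/99, 23/66).
Converting: (53/198)·X + (38/99)·Y + (23/66)·Z = (-35/18, -63/22).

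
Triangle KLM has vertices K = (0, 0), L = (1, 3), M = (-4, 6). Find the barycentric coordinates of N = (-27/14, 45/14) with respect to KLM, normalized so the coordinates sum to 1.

Signed area of the reference triangle: [KLM] = ½·(0·(3−6) + 1·(6−0) + (-4)·(0−3)) = ½·(0 + 6 + 12) = 9.
[NLM] = ½·((-27/14)·(3−6) + 1·(6−(45/14)) + (-4)·(45/14−3)) = ½·(81/14 + 39/14 − 6/7) = 27/7, so the K-coordinate is (27/7)/9 = 3/7.
[KNM] = ½·(0·(45/14−6) + (-27/14)·(6−0) + (-4)·(0−(45/14))) = ½·(0 − 81/7 + 90/7) = 9/14, so the L-coordinate is 1/14.
[KLN] = ½·(0·(3−(45/14)) + 1·(45/14−0) + (-27/14)·(0−3)) = ½·(0 + 45/14 + 81/14) = 9/2, so the M-coordinate is 1/2.
Check: 3/7 + 1/14 + 1/2 = 1.

(3/7, 1/14, 1/2)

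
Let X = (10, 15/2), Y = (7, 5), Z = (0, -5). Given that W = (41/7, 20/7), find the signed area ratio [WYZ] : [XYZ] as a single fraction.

[XYZ] = ½·(10·(5−(-5)) + 7·(-5−(15/2)) + 0·(15/2−5)) = ½·(100 − 175/2 + 0) = 25/4.
[WYZ] = ½·((41/7)·(5−(-5)) + 7·(-5−(20/7)) + 0·(20/7−5)) = ½·(410/7 − 55 + 0) = 25/14, so the ratio is (25/14)/(25/4) = 2/7.

2/7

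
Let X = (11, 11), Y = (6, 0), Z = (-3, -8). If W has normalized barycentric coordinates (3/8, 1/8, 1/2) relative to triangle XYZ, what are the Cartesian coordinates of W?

(27/8, 1/8)

W = (3/8)·X + (1/8)·Y + (1/2)·Z.
x-coordinate: (3/8)·11 + (1/8)·6 + (1/2)·(-3) = 27/8.
y-coordinate: (3/8)·11 + (1/8)·0 + (1/2)·(-8) = 1/8.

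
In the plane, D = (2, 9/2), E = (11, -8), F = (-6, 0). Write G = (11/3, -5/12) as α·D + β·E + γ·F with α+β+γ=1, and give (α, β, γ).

Signed area of the reference triangle: [DEF] = ½·(2·(-8−0) + 11·(0−(9/2)) + (-6)·(9/2−(-8))) = ½·(-16 − 99/2 − 75) = -281/4.
[GEF] = ½·((11/3)·(-8−0) + 11·(0−(-5/12)) + (-6)·(-5/12−(-8))) = ½·(-88/3 + 55/12 − 91/2) = -281/8, so the D-coordinate is (-281/8)/(-281/4) = 1/2.
[DGF] = ½·(2·(-5/12−0) + (11/3)·(0−(9/2)) + (-6)·(9/2−(-5/12))) = ½·(-5/6 − 33/2 − 59/2) = -281/12, so the E-coordinate is 1/3.
[DEG] = ½·(2·(-8−(-5/12)) + 11·(-5/12−(9/2)) + (11/3)·(9/2−(-8))) = ½·(-91/6 − 649/12 + 275/6) = -281/24, so the F-coordinate is 1/6.

(1/2, 1/3, 1/6)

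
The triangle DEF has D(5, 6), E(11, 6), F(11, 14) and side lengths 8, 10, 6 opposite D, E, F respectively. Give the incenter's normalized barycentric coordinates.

(1/3, 5/12, 1/4)

The incenter has barycentric coordinates proportional to the opposite side lengths: (8 : 10 : 6).
Normalizing by 8+10+6 = 24 gives (1/3, 5/12, 1/4).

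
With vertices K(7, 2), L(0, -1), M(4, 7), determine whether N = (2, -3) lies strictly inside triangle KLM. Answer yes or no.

no

Barycentric coordinates of N: (6/11, 10/11, -5/11).
The three coordinates are positive, positive, negative; a point is interior exactly when all three are positive.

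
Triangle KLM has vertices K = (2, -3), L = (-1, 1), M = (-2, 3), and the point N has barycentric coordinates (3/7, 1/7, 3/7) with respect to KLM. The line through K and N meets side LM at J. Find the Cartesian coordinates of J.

(-7/4, 5/2)

Line KN meets LM where the K-coordinate vanishes; zeroing N's K-weight and renormalizing leaves L, M-weights 1/7 : 3/7 → (1/4, 3/4).
So J = (1/4)·L + (3/4)·M = (-7/4, 5/2).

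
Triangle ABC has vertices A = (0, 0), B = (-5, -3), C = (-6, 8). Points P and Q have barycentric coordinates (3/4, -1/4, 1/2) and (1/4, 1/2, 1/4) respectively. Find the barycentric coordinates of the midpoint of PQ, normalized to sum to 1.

Since both coordinate triples sum to 1, the midpoint's barycentrics are the componentwise average.
(3/4+1/4)/2 = 1/2; similarly 1/8 and 3/8.

(1/2, 1/8, 3/8)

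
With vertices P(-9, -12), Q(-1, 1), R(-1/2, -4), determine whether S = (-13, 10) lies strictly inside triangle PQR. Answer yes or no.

Barycentric coordinates of S: (37/31, 146/31, -152/31).
The three coordinates are positive, positive, negative; a point is interior exactly when all three are positive.

no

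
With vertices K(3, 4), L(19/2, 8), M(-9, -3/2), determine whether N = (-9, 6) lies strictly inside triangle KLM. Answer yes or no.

no

Barycentric coordinates of N: (-555/49, 360/49, 244/49).
The three coordinates are negative, positive, positive; a point is interior exactly when all three are positive.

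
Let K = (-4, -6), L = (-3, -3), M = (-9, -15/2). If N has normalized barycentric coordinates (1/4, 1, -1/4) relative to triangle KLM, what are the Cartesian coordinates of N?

N = (1/4)·K + 1·L + (-1/4)·M.
x-coordinate: (1/4)·(-4) + 1·(-3) + (-1/4)·(-9) = -7/4.
y-coordinate: (1/4)·(-6) + 1·(-3) + (-1/4)·(-15/2) = -21/8.

(-7/4, -21/8)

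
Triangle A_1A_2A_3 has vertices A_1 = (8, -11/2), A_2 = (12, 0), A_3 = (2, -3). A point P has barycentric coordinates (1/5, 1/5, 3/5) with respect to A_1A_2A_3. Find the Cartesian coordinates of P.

(26/5, -29/10)

P = (1/5)·A_1 + (1/5)·A_2 + (3/5)·A_3.
x-coordinate: (1/5)·8 + (1/5)·12 + (3/5)·2 = 26/5.
y-coordinate: (1/5)·(-11/2) + (1/5)·0 + (3/5)·(-3) = -29/10.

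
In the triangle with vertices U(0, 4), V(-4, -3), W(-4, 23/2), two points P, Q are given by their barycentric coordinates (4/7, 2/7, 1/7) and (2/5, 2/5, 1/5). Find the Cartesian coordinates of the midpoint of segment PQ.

(-72/35, 101/35)

Barycentric coordinates of the midpoint are the average: (17/35, 12/35, 6/35).
Converting: (17/35)·U + (12/35)·V + (6/35)·W = (-72/35, 101/35).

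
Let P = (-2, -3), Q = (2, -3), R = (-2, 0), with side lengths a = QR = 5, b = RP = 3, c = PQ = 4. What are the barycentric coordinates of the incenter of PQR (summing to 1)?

(5/12, 1/4, 1/3)

The incenter has barycentric coordinates proportional to the opposite side lengths: (5 : 3 : 4).
Normalizing by 5+3+4 = 12 gives (5/12, 1/4, 1/3).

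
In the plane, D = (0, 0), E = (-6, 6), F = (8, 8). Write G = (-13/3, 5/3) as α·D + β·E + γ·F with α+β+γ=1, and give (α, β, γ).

Signed area of the reference triangle: [DEF] = ½·(0·(6−8) + (-6)·(8−0) + 8·(0−6)) = ½·(0 − 48 − 48) = -48.
[GEF] = ½·((-13/3)·(6−8) + (-6)·(8−(5/3)) + 8·(5/3−6)) = ½·(26/3 − 38 − 104/3) = -32, so the D-coordinate is (-32)/(-48) = 2/3.
[DGF] = ½·(0·(5/3−8) + (-13/3)·(8−0) + 8·(0−(5/3))) = ½·(0 − 104/3 − 40/3) = -24, so the E-coordinate is 1/2.
[DEG] = ½·(0·(6−(5/3)) + (-6)·(5/3−0) + (-13/3)·(0−6)) = ½·(0 − 10 + 26) = 8, so the F-coordinate is -1/6.
Check: 2/3 + 1/2 − 1/6 = 1.

(2/3, 1/2, -1/6)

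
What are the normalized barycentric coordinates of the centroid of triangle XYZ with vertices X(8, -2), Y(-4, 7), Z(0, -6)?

The centroid is the average of the vertices, so each weight is 1/3.

(1/3, 1/3, 1/3)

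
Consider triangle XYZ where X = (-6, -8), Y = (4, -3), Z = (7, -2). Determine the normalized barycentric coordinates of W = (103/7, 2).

Signed area of the reference triangle: [XYZ] = ½·((-6)·(-3−(-2)) + 4·(-2−(-8)) + 7·(-8−(-3))) = ½·(6 + 24 − 35) = -5/2.
[WYZ] = ½·((103/7)·(-3−(-2)) + 4·(-2−2) + 7·(2−(-3))) = ½·(-103/7 − 16 + 35) = 15/7, so the X-coordinate is (15/7)/(-5/2) = -6/7.
[XWZ] = ½·((-6)·(2−(-2)) + (103/7)·(-2−(-8)) + 7·(-8−2)) = ½·(-24 + 618/7 − 70) = -20/7, so the Y-coordinate is 8/7.
[XYW] = ½·((-6)·(-3−2) + 4·(2−(-8)) + (103/7)·(-8−(-3))) = ½·(30 + 40 − 515/7) = -25/14, so the Z-coordinate is 5/7.

(-6/7, 8/7, 5/7)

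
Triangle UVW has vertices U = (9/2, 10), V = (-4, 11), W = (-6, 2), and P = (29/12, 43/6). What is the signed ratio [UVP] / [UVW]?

[UVW] = ½·((9/2)·(11−2) + (-4)·(2−10) + (-6)·(10−11)) = ½·(81/2 + 32 + 6) = 157/4.
[UVP] = ½·((9/2)·(11−(43/6)) + (-4)·(43/6−10) + (29/12)·(10−11)) = ½·(69/4 + 34/3 − 29/12) = 157/12, so the ratio is (157/12)/(157/4) = 1/3.

1/3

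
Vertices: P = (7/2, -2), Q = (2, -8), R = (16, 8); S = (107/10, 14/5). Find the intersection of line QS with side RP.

(103/8, 11/2)

Barycentric coordinates of S with respect to PQR: (1/5, 1/5, 3/5).
On side RP the Q-coordinate is zero; dropping S's Q-weight 1/5 and renormalizing the remaining 3/5 : 1/5 gives weights 3/4, 1/4 on R, P.
T = (3/4)·(16, 8) + (1/4)·(7/2, -2) = (103/8, 11/2).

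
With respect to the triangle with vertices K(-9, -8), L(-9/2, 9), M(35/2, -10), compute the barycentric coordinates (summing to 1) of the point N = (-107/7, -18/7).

Signed area of the reference triangle: [KLM] = ½·((-9)·(9−(-10)) + (-9/2)·(-10−(-8)) + (35/2)·(-8−9)) = ½·(-171 + 9 − 595/2) = -919/4.
[NLM] = ½·((-107/7)·(9−(-10)) + (-9/2)·(-10−(-18/7)) + (35/2)·(-18/7−9)) = ½·(-2033/7 + 234/7 − 405/2) = -919/4, so the K-coordinate is (-919/4)/(-919/4) = 1.
[KNM] = ½·((-9)·(-18/7−(-10)) + (-107/7)·(-10−(-8)) + (35/2)·(-8−(-18/7))) = ½·(-468/7 + 214/7 − 95) = -919/14, so the L-coordinate is 2/7.
[KLN] = ½·((-9)·(9−(-18/7)) + (-9/2)·(-18/7−(-8)) + (-107/7)·(-8−9)) = ½·(-729/7 − 171/7 + 1819/7) = 919/14, so the M-coordinate is -2/7.
Check: 1 + 2/7 − 2/7 = 1.

(1, 2/7, -2/7)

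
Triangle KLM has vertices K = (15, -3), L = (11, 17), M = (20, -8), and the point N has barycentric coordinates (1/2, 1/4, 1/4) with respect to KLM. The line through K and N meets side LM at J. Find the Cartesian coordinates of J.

Line KN meets LM where the K-coordinate vanishes; zeroing N's K-weight and renormalizing leaves L, M-weights 1/4 : 1/4 → (1/2, 1/2).
So J = (1/2)·L + (1/2)·M = (31/2, 9/2).

(31/2, 9/2)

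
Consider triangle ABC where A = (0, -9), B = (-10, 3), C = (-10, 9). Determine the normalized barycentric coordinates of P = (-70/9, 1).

(2/9, 2/3, 1/9)

Signed area of the reference triangle: [ABC] = ½·(0·(3−9) + (-10)·(9−(-9)) + (-10)·(-9−3)) = ½·(0 − 180 + 120) = -30.
[PBC] = ½·((-70/9)·(3−9) + (-10)·(9−1) + (-10)·(1−3)) = ½·(140/3 − 80 + 20) = -20/3, so the A-coordinate is (-20/3)/(-30) = 2/9.
[APC] = ½·(0·(1−9) + (-70/9)·(9−(-9)) + (-10)·(-9−1)) = ½·(0 − 140 + 100) = -20, so the B-coordinate is 2/3.
[ABP] = ½·(0·(3−1) + (-10)·(1−(-9)) + (-70/9)·(-9−3)) = ½·(0 − 100 + 280/3) = -10/3, so the C-coordinate is 1/9.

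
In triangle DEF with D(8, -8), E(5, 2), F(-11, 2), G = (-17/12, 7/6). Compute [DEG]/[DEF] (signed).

[DEF] = ½·(8·(2−2) + 5·(2−(-8)) + (-11)·(-8−2)) = ½·(0 + 50 + 110) = 80.
[DEG] = ½·(8·(2−(7/6)) + 5·(7/6−(-8)) + (-17/12)·(-8−2)) = ½·(20/3 + 275/6 + 85/6) = 100/3, so the ratio is (100/3)/80 = 5/12.

5/12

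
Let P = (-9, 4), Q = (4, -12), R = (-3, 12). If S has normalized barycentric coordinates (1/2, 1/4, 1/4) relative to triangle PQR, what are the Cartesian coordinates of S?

S = (1/2)·P + (1/4)·Q + (1/4)·R.
x-coordinate: (1/2)·(-9) + (1/4)·4 + (1/4)·(-3) = -17/4.
y-coordinate: (1/2)·4 + (1/4)·(-12) + (1/4)·12 = 2.

(-17/4, 2)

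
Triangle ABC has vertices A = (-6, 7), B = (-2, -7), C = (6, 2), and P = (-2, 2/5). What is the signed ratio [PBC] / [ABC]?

[ABC] = ½·((-6)·(-7−2) + (-2)·(2−7) + 6·(7−(-7))) = ½·(54 + 10 + 84) = 74.
[PBC] = ½·((-2)·(-7−2) + (-2)·(2−(2/5)) + 6·(2/5−(-7))) = ½·(18 − 16/5 + 222/5) = 148/5, so the ratio is (148/5)/74 = 2/5.

2/5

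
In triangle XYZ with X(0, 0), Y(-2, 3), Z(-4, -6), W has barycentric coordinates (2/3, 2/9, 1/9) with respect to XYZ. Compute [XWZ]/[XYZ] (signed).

2/9

The signed ratio [XWZ]/[XYZ] equals the barycentric coordinate of W at vertex Y, which is 2/9.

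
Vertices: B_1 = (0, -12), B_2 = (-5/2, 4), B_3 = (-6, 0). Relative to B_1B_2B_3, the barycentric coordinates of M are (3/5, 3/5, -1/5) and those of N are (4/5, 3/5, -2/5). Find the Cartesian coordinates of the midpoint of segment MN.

Barycentric coordinates of the midpoint are the average: (7/10, 3/5, -3/10).
Converting: (7/10)·B_1 + (3/5)·B_2 + (-3/10)·B_3 = (3/10, -6).

(3/10, -6)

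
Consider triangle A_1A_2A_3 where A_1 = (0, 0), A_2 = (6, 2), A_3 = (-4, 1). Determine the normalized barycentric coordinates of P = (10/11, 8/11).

(6/11, 3/11, 2/11)

Signed area of the reference triangle: [A_1A_2A_3] = ½·(0·(2−1) + 6·(1−0) + (-4)·(0−2)) = ½·(0 + 6 + 8) = 7.
[PA_2A_3] = ½·((10/11)·(2−1) + 6·(1−(8/11)) + (-4)·(8/11−2)) = ½·(10/11 + 18/11 + 56/11) = 42/11, so the A_1-coordinate is (42/11)/7 = 6/11.
[A_1PA_3] = ½·(0·(8/11−1) + (10/11)·(1−0) + (-4)·(0−(8/11))) = ½·(0 + 10/11 + 32/11) = 21/11, so the A_2-coordinate is 3/11.
[A_1A_2P] = ½·(0·(2−(8/11)) + 6·(8/11−0) + (10/11)·(0−2)) = ½·(0 + 48/11 − 20/11) = 14/11, so the A_3-coordinate is 2/11.
Check: 6/11 + 3/11 + 2/11 = 1.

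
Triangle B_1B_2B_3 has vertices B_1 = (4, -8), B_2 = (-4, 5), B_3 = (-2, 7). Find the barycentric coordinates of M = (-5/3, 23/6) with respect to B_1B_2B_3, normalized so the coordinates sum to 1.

(1/6, 1/3, 1/2)

Signed area of the reference triangle: [B_1B_2B_3] = ½·(4·(5−7) + (-4)·(7−(-8)) + (-2)·(-8−5)) = ½·(-8 − 60 + 26) = -21.
[MB_2B_3] = ½·((-5/3)·(5−7) + (-4)·(7−(23/6)) + (-2)·(23/6−5)) = ½·(10/3 − 38/3 + 7/3) = -7/2, so the B_1-coordinate is (-7/2)/(-21) = 1/6.
[B_1MB_3] = ½·(4·(23/6−7) + (-5/3)·(7−(-8)) + (-2)·(-8−(23/6))) = ½·(-38/3 − 25 + 71/3) = -7, so the B_2-coordinate is 1/3.
[B_1B_2M] = ½·(4·(5−(23/6)) + (-4)·(23/6−(-8)) + (-5/3)·(-8−5)) = ½·(14/3 − 142/3 + 65/3) = -21/2, so the B_3-coordinate is 1/2.
Check: 1/6 + 1/3 + 1/2 = 1.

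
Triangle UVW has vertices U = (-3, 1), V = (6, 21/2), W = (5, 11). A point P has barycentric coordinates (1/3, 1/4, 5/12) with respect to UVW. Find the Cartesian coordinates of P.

P = (1/3)·U + (1/4)·V + (5/12)·W.
x-coordinate: (1/3)·(-3) + (1/4)·6 + (5/12)·5 = 31/12.
y-coordinate: (1/3)·1 + (1/4)·(21/2) + (5/12)·11 = 181/24.

(31/12, 181/24)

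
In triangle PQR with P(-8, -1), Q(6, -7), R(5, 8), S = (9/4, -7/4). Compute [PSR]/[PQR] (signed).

1/2

[PQR] = ½·((-8)·(-7−8) + 6·(8−(-1)) + 5·(-1−(-7))) = ½·(120 + 54 + 30) = 102.
[PSR] = ½·((-8)·(-7/4−8) + (9/4)·(8−(-1)) + 5·(-1−(-7/4))) = ½·(78 + 81/4 + 15/4) = 51, so the ratio is 51/102 = 1/2.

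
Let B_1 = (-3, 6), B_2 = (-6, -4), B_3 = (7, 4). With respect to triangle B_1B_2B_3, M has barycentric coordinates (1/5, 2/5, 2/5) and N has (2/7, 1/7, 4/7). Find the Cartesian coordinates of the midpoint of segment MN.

Barycentric coordinates of the midpoint are the average: (17/70, 19/70, 17/35).
Converting: (17/70)·B_1 + (19/70)·B_2 + (17/35)·B_3 = (73/70, 81/35).

(73/70, 81/35)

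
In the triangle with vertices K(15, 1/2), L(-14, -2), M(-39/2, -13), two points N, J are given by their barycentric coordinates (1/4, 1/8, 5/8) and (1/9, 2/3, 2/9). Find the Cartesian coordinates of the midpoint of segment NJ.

(-355/32, -149/24)

Barycentric coordinates of the midpoint are the average: (13/72, 19/48, 61/144).
Converting: (13/72)·K + (19/48)·L + (61/144)·M = (-355/32, -149/24).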